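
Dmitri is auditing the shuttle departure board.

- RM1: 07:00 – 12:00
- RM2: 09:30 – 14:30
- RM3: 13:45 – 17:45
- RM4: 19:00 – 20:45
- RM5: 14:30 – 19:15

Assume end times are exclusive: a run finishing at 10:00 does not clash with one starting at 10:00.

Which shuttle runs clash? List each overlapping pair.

RM1 & RM2, RM2 & RM3, RM3 & RM5, RM4 & RM5

Check each pair: they overlap iff neither finishes before the other starts.
Sorted by start: RM1, RM2, RM3, RM5, RM4.
RM2 starts before RM1 ends → RM1 and RM2 overlap.
RM3 starts after RM1 ends; RM1 is clear from here.
RM3 starts before RM2 ends → RM2 and RM3 overlap.
RM5 starts exactly when RM2 ends (back-to-back, no overlap); RM2 is clear from here.
RM5 starts before RM3 ends → RM3 and RM5 overlap.
RM4 starts after RM3 ends.
RM4 starts before RM5 ends → RM5 and RM4 overlap.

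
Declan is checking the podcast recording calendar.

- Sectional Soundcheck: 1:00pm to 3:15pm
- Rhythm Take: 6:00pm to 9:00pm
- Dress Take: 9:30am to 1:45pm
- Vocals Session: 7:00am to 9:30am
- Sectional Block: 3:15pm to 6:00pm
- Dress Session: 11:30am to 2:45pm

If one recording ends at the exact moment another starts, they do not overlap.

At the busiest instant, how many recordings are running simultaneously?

3

Sweep the timeline, counting +1 at each start and −1 at each end (ends before starts at a tie):
7:00am start Vocals Session → 1
9:30am end Vocals Session → 0
9:30am start Dress Take → 1
11:30am start Dress Session → 2
1:00pm start Sectional Soundcheck → 3
1:45pm end Dress Take → 2
2:45pm end Dress Session → 1
3:15pm end Sectional Soundcheck → 0
3:15pm start Sectional Block → 1
6:00pm end Sectional Block → 0
6:00pm start Rhythm Take → 1
9:00pm end Rhythm Take → 0
Peak is 3, at 1:00pm (Dress Session, Dress Take, Sectional Soundcheck).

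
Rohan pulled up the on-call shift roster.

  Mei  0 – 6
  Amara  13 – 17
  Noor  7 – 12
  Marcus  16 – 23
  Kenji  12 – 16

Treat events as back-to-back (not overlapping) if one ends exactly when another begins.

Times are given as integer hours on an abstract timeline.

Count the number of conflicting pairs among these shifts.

Check each pair: they overlap iff neither finishes before the other starts.
Sorted by start: Mei, Noor, Kenji, Amara, Marcus.
Noor starts after Mei ends, so nothing later overlaps Mei either.
Kenji starts exactly when Noor ends (back-to-back, no overlap), so nothing later overlaps Noor either.
Amara starts before Kenji ends → Kenji and Amara overlap.
Marcus starts exactly when Kenji ends (back-to-back, no overlap).
Marcus starts before Amara ends → Amara and Marcus overlap.
Overlapping pairs: Amara & Kenji, Amara & Marcus — 2 in total.

2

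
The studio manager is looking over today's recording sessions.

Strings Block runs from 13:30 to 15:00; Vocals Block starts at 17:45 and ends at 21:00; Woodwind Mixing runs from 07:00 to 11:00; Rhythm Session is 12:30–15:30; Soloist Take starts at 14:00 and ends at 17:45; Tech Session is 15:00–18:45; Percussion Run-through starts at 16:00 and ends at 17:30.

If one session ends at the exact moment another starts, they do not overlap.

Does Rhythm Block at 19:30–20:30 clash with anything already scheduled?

Yes — it overlaps Vocals Block

Woodwind Mixing: ends 11:00 at or before Rhythm Block starts 19:30 → clear.
Rhythm Session: ends 15:30 at or before Rhythm Block starts 19:30 → clear.
Strings Block: ends 15:00 at or before Rhythm Block starts 19:30 → clear.
Soloist Take: ends 17:45 at or before Rhythm Block starts 19:30 → clear.
Tech Session: ends 18:45 at or before Rhythm Block starts 19:30 → clear.
Percussion Run-through: ends 17:30 at or before Rhythm Block starts 19:30 → clear.
Vocals Block: starts 17:45 before Rhythm Block ends 20:30, and ends 21:00 after Rhythm Block starts 19:30 → overlap.
Rhythm Block overlaps Vocals Block.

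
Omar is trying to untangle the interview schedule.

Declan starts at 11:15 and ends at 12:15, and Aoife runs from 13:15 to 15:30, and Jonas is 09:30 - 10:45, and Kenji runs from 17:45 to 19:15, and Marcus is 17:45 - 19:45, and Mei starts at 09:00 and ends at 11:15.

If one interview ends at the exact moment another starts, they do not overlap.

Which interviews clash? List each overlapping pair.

Two intervals overlap when each starts before the other ends.
Sorted by start: Mei, Jonas, Declan, Aoife, Kenji, Marcus.
Jonas starts before Mei ends → Mei and Jonas overlap.
Declan starts exactly when Mei ends (back-to-back, no overlap), so nothing later overlaps Mei either.
Declan starts after Jonas ends, so nothing later overlaps Jonas either.
Aoife starts after Declan ends, so nothing later overlaps Declan either.
Kenji starts after Aoife ends, so nothing later overlaps Aoife either.
Marcus starts before Kenji ends → Kenji and Marcus overlap.

Jonas & Mei, Kenji & Marcus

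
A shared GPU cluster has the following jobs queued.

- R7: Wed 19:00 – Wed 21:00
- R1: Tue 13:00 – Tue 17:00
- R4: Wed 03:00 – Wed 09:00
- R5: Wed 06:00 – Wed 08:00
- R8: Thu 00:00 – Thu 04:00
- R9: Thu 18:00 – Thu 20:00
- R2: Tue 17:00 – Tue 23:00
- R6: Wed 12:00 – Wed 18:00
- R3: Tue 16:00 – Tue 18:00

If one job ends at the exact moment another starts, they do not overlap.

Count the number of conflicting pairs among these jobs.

3

Sorted by start: R1, R3, R2, R4, R5, R6, R7, R8, R9.
R3 starts before R1 ends → R1 and R3 overlap.
R2 starts exactly when R1 ends (back-to-back, no overlap); R1 is clear from here.
R2 starts before R3 ends → R3 and R2 overlap.
R4 starts after R3 ends; R3 is clear from here.
R4 starts after R2 ends; R2 is clear from here.
R5 starts before R4 ends → R4 and R5 overlap.
R6 starts after R4 ends; R4 is clear from here.
R6 starts after R5 ends; R5 is clear from here.
R7 starts after R6 ends; R6 is clear from here.
R8 starts after R7 ends; R7 is clear from here.
R9 starts after R8 ends.
Overlapping pairs: R1 & R3, R2 & R3, R4 & R5 — 3 in total.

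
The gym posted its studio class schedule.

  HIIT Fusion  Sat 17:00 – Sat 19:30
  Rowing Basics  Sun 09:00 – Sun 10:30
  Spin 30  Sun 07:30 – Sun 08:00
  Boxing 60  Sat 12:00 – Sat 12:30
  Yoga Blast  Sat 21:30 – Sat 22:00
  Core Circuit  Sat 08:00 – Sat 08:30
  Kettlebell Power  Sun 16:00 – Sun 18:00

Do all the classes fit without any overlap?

Sorted by start: Core Circuit, Boxing 60, HIIT Fusion, Yoga Blast, Spin 30, Rowing Basics, Kettlebell Power.
Boxing 60 starts after Core Circuit ends — done with Core Circuit.
HIIT Fusion starts after Boxing 60 ends — done with Boxing 60.
Yoga Blast starts after HIIT Fusion ends — done with HIIT Fusion.
Spin 30 starts after Yoga Blast ends — done with Yoga Blast.
Rowing Basics starts after Spin 30 ends — done with Spin 30.
Kettlebell Power starts after Rowing Basics ends.
Every pair is clear; the schedule has no overlaps.

Yes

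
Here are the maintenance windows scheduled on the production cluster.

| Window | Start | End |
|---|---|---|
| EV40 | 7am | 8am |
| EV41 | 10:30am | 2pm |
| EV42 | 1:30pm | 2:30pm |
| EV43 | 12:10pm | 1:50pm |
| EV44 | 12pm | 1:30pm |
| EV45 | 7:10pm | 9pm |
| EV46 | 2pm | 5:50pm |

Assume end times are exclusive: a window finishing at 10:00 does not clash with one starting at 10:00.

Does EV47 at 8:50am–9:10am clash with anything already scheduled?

No — it doesn't clash with anything

EV40: ends 8am at or before EV47 starts 8:50am → clear.
EV41: starts 10:30am at or after EV47 ends 9:10am → clear.
EV44: starts 12pm at or after EV47 ends 9:10am → clear.
EV43: starts 12:10pm at or after EV47 ends 9:10am → clear.
EV42: starts 1:30pm at or after EV47 ends 9:10am → clear.
EV46: starts 2pm at or after EV47 ends 9:10am → clear.
EV45: starts 7:10pm at or after EV47 ends 9:10am → clear.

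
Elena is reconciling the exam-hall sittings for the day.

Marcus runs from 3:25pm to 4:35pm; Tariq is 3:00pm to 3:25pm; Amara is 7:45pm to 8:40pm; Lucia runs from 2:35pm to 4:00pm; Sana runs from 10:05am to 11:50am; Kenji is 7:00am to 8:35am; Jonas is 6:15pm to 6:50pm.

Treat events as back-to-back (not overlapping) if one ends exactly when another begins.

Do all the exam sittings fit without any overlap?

Check each pair: they overlap iff neither finishes before the other starts.
Sorted by start: Kenji, Sana, Lucia, Tariq, Marcus, Jonas, Amara.
Sana starts after Kenji ends — done with Kenji.
Lucia starts after Sana ends — done with Sana.
Tariq starts before Lucia ends → Lucia and Tariq overlap.
That's a conflict, so the schedule is not conflict-free.

No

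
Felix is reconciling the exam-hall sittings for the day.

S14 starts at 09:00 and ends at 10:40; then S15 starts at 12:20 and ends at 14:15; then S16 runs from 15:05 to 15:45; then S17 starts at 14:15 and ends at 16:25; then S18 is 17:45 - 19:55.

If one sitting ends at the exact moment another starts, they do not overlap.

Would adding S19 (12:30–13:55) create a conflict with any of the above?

S14: ends 10:40 at or before S19 starts 12:30 → clear.
S15: starts 12:20 before S19 ends 13:55, and ends 14:15 after S19 starts 12:30 → overlap.
S17: starts 14:15 at or after S19 ends 13:55 → clear.
S16: starts 15:05 at or after S19 ends 13:55 → clear.
S18: starts 17:45 at or after S19 ends 13:55 → clear.
S19 overlaps S15.

Yes — it overlaps S15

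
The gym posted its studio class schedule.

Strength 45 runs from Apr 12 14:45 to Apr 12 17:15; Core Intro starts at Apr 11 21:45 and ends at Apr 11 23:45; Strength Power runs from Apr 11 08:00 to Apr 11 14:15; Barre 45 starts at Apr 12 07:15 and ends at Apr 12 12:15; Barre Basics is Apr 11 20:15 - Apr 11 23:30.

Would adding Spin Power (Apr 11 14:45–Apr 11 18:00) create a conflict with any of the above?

No — it doesn't clash with anything

Strength Power: ends Apr 11 14:15 at or before Spin Power starts Apr 11 14:45 → clear.
Barre Basics: starts Apr 11 20:15 at or after Spin Power ends Apr 11 18:00 → clear.
Core Intro: starts Apr 11 21:45 at or after Spin Power ends Apr 11 18:00 → clear.
Barre 45: starts Apr 12 07:15 at or after Spin Power ends Apr 11 18:00 → clear.
Strength 45: starts Apr 12 14:45 at or after Spin Power ends Apr 11 18:00 → clear.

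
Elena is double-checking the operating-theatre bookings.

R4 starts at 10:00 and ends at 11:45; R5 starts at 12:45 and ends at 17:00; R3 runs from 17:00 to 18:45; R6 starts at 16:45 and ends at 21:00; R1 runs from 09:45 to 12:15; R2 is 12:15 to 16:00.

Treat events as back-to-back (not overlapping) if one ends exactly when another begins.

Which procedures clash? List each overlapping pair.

Sorted by start: R1, R4, R2, R5, R6, R3.
R4 starts before R1 ends → R1 and R4 overlap.
R2 starts exactly when R1 ends (back-to-back, no overlap), so nothing later overlaps R1 either.
R2 starts after R4 ends, so nothing later overlaps R4 either.
R5 starts before R2 ends → R2 and R5 overlap.
R6 starts after R2 ends, so nothing later overlaps R2 either.
R6 starts before R5 ends → R5 and R6 overlap.
R3 starts exactly when R5 ends (back-to-back, no overlap).
R3 starts before R6 ends → R6 and R3 overlap.

R1 & R4, R2 & R5, R3 & R6, R5 & R6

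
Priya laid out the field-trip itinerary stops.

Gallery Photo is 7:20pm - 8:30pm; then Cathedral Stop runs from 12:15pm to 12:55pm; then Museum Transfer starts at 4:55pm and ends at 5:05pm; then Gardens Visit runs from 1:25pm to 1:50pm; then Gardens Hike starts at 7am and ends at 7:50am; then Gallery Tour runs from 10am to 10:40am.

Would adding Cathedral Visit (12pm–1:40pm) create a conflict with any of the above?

Gardens Hike: ends 7:50am at or before Cathedral Visit starts 12pm → clear.
Gallery Tour: ends 10:40am at or before Cathedral Visit starts 12pm → clear.
Cathedral Stop: starts 12:15pm before Cathedral Visit ends 1:40pm, and ends 12:55pm after Cathedral Visit starts 12pm → overlap.
Gardens Visit: starts 1:25pm before Cathedral Visit ends 1:40pm, and ends 1:50pm after Cathedral Visit starts 12pm → overlap.
Museum Transfer: starts 4:55pm at or after Cathedral Visit ends 1:40pm → clear.
Gallery Photo: starts 7:20pm at or after Cathedral Visit ends 1:40pm → clear.
Cathedral Visit overlaps Cathedral Stop, Gardens Visit.

Yes — it overlaps Cathedral Stop, Gardens Visit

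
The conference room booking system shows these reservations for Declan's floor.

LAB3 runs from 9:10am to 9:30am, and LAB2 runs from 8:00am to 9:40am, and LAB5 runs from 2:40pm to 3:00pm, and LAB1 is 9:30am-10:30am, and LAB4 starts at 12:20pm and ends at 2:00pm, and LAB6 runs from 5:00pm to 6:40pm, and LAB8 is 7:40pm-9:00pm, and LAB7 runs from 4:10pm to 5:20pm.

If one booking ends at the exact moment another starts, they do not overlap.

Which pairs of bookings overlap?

LAB1 & LAB2, LAB2 & LAB3, LAB6 & LAB7

Sorted by start: LAB2, LAB3, LAB1, LAB4, LAB5, LAB7, LAB6, LAB8.
LAB3 starts before LAB2 ends → LAB2 and LAB3 overlap.
LAB1 starts before LAB2 ends → LAB2 and LAB1 overlap.
LAB4 starts after LAB2 ends; LAB2 is clear from here.
LAB1 starts exactly when LAB3 ends (back-to-back, no overlap); LAB3 is clear from here.
LAB4 starts after LAB1 ends; LAB1 is clear from here.
LAB5 starts after LAB4 ends; LAB4 is clear from here.
LAB7 starts after LAB5 ends; LAB5 is clear from here.
LAB6 starts before LAB7 ends → LAB7 and LAB6 overlap.
LAB8 starts after LAB7 ends.
LAB8 starts after LAB6 ends.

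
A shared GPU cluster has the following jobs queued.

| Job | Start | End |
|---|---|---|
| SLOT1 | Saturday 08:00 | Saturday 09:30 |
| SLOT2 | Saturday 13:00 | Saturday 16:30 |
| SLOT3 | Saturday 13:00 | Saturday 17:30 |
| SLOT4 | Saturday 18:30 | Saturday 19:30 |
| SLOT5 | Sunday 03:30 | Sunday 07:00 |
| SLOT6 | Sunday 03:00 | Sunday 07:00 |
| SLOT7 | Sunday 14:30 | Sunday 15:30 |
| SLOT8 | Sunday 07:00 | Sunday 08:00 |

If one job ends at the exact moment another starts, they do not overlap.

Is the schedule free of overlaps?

No

Sorted by start: SLOT1, SLOT2, SLOT3, SLOT4, SLOT6, SLOT5, SLOT8, SLOT7.
SLOT2 starts after SLOT1 ends, so nothing later overlaps SLOT1 either.
SLOT3 starts before SLOT2 ends → SLOT2 and SLOT3 overlap.
That's a conflict, so the schedule is not conflict-free.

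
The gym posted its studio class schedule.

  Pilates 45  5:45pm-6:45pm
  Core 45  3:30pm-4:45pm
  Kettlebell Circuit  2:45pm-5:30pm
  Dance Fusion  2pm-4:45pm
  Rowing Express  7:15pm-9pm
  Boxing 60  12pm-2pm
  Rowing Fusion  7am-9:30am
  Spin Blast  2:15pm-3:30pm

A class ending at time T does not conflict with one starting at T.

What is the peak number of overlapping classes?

3

Sweep the timeline, counting +1 at each start and −1 at each end (ends before starts at a tie):
7am start Rowing Fusion → 1
9:30am end Rowing Fusion → 0
12pm start Boxing 60 → 1
2pm end Boxing 60 → 0
2pm start Dance Fusion → 1
2:15pm start Spin Blast → 2
2:45pm start Kettlebell Circuit → 3
3:30pm end Spin Blast → 2
3:30pm start Core 45 → 3
4:45pm end Core 45 → 2
4:45pm end Dance Fusion → 1
5:30pm end Kettlebell Circuit → 0
5:45pm start Pilates 45 → 1
6:45pm end Pilates 45 → 0
7:15pm start Rowing Express → 1
9pm end Rowing Express → 0
Peak is 3, at 2:45pm (Dance Fusion, Kettlebell Circuit, Spin Blast).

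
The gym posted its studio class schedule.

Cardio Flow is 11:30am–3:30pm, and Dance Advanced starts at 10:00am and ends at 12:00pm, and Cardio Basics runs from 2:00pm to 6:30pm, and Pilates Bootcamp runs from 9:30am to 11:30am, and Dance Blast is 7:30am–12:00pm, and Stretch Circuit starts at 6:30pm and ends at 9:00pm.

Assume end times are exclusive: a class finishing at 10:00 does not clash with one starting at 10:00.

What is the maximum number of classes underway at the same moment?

Sweep the timeline, counting +1 at each start and −1 at each end (ends before starts at a tie):
7:30am start Dance Blast → 1
9:30am start Pilates Bootcamp → 2
10:00am start Dance Advanced → 3
11:30am end Pilates Bootcamp → 2
11:30am start Cardio Flow → 3
12:00pm end Dance Advanced → 2
12:00pm end Dance Blast → 1
2:00pm start Cardio Basics → 2
3:30pm end Cardio Flow → 1
6:30pm end Cardio Basics → 0
6:30pm start Stretch Circuit → 1
9:00pm end Stretch Circuit → 0
Peak is 3, at 10:00am (Dance Advanced, Dance Blast, Pilates Bootcamp).

3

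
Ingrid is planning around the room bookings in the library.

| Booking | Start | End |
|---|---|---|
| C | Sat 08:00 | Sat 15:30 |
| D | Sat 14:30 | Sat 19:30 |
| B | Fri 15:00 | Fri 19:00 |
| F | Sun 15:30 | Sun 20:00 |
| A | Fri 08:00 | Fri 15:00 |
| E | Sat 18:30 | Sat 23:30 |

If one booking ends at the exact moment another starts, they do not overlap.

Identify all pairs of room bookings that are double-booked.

Two intervals overlap when each starts before the other ends.
Sorted by start: A, B, C, D, E, F.
B starts exactly when A ends (back-to-back, no overlap), so A has no further overlaps.
C starts after B ends, so B has no further overlaps.
D starts before C ends → C and D overlap.
E starts after C ends, so C has no further overlaps.
E starts before D ends → D and E overlap.
F starts after D ends.
F starts after E ends.

C & D, D & E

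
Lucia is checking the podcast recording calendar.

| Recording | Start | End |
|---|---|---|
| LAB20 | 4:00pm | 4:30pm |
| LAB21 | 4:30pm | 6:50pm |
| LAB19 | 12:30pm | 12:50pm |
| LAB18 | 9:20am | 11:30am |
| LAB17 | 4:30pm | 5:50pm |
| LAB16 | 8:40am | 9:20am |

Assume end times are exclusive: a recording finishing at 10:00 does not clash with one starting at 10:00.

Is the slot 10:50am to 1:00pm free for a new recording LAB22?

No — it overlaps LAB18, LAB19

LAB16: ends 9:20am at or before LAB22 starts 10:50am → clear.
LAB18: starts 9:20am before LAB22 ends 1:00pm, and ends 11:30am after LAB22 starts 10:50am → overlap.
LAB19: starts 12:30pm before LAB22 ends 1:00pm, and ends 12:50pm after LAB22 starts 10:50am → overlap.
LAB20: starts 4:00pm at or after LAB22 ends 1:00pm → clear.
LAB17: starts 4:30pm at or after LAB22 ends 1:00pm → clear.
LAB21: starts 4:30pm at or after LAB22 ends 1:00pm → clear.
LAB22 overlaps LAB18, LAB19.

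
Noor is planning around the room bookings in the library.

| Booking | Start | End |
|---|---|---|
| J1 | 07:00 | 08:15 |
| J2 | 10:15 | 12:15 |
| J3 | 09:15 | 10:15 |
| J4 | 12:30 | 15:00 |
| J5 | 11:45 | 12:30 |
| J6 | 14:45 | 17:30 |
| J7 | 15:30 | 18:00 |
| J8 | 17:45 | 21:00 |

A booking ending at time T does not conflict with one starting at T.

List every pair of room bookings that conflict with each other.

Check each pair: they overlap iff neither finishes before the other starts.
Sorted by start: J1, J3, J2, J5, J4, J6, J7, J8.
J3 starts after J1 ends, so J1 has no further overlaps.
J2 starts exactly when J3 ends (back-to-back, no overlap), so J3 has no further overlaps.
J5 starts before J2 ends → J2 and J5 overlap.
J4 starts after J2 ends, so J2 has no further overlaps.
J4 starts exactly when J5 ends (back-to-back, no overlap), so J5 has no further overlaps.
J6 starts before J4 ends → J4 and J6 overlap.
J7 starts after J4 ends, so J4 has no further overlaps.
J7 starts before J6 ends → J6 and J7 overlap.
J8 starts after J6 ends.
J8 starts before J7 ends → J7 and J8 overlap.

J2 & J5, J4 & J6, J6 & J7, J7 & J8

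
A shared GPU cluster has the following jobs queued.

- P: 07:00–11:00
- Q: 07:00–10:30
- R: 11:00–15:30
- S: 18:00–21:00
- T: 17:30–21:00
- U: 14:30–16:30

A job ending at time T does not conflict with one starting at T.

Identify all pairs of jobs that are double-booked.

Sorted by start: P, Q, R, U, T, S.
Q starts before P ends → P and Q overlap.
R starts exactly when P ends (back-to-back, no overlap), so nothing later overlaps P either.
R starts after Q ends, so nothing later overlaps Q either.
U starts before R ends → R and U overlap.
T starts after R ends, so nothing later overlaps R either.
T starts after U ends, so nothing later overlaps U either.
S starts before T ends → T and S overlap.

P & Q, R & U, S & T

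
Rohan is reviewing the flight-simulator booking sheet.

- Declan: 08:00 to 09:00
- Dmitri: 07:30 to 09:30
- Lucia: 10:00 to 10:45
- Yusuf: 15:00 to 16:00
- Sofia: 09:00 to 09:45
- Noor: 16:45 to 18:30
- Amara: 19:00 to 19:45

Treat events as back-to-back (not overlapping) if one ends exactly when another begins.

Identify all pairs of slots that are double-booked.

Two intervals overlap when each starts before the other ends.
Sorted by start: Dmitri, Declan, Sofia, Lucia, Yusuf, Noor, Amara.
Declan starts before Dmitri ends → Dmitri and Declan overlap.
Sofia starts before Dmitri ends → Dmitri and Sofia overlap.
Lucia starts after Dmitri ends; Dmitri is clear from here.
Sofia starts exactly when Declan ends (back-to-back, no overlap); Declan is clear from here.
Lucia starts after Sofia ends; Sofia is clear from here.
Yusuf starts after Lucia ends; Lucia is clear from here.
Noor starts after Yusuf ends; Yusuf is clear from here.
Amara starts after Noor ends.

Declan & Dmitri, Dmitri & Sofia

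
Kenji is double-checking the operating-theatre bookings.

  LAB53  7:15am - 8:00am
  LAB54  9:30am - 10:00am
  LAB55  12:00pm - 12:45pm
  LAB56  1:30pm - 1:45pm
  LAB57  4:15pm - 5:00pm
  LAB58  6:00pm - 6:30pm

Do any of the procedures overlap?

No

Sorted by start: LAB53, LAB54, LAB55, LAB56, LAB57, LAB58.
LAB54 starts after LAB53 ends, so nothing later overlaps LAB53 either.
LAB55 starts after LAB54 ends, so nothing later overlaps LAB54 either.
LAB56 starts after LAB55 ends, so nothing later overlaps LAB55 either.
LAB57 starts after LAB56 ends, so nothing later overlaps LAB56 either.
LAB58 starts after LAB57 ends.
Every pair is clear; the schedule has no overlaps.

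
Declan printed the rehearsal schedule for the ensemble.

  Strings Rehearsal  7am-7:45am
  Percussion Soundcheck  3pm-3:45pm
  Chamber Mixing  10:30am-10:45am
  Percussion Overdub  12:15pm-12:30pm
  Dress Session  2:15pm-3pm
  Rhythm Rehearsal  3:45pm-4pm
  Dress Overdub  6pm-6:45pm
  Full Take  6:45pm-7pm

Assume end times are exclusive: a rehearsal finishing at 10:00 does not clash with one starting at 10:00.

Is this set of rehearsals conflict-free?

Yes

Sorted by start: Strings Rehearsal, Chamber Mixing, Percussion Overdub, Dress Session, Percussion Soundcheck, Rhythm Rehearsal, Dress Overdub, Full Take.
Chamber Mixing starts after Strings Rehearsal ends, so Strings Rehearsal has no further overlaps.
Percussion Overdub starts after Chamber Mixing ends, so Chamber Mixing has no further overlaps.
Dress Session starts after Percussion Overdub ends, so Percussion Overdub has no further overlaps.
Percussion Soundcheck starts exactly when Dress Session ends (back-to-back, no overlap), so Dress Session has no further overlaps.
Rhythm Rehearsal starts exactly when Percussion Soundcheck ends (back-to-back, no overlap), so Percussion Soundcheck has no further overlaps.
Dress Overdub starts after Rhythm Rehearsal ends, so Rhythm Rehearsal has no further overlaps.
Full Take starts exactly when Dress Overdub ends (back-to-back, no overlap).
Every pair is clear; the schedule has no overlaps.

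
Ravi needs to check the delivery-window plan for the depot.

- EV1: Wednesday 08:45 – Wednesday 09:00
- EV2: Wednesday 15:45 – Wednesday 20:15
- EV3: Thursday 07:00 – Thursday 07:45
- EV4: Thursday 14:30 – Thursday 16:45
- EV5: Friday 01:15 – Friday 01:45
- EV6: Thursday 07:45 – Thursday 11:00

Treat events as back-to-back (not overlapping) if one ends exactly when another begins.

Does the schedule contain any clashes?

Sorted by start: EV1, EV2, EV3, EV6, EV4, EV5.
EV2 starts after EV1 ends; EV1 is clear from here.
EV3 starts after EV2 ends; EV2 is clear from here.
EV6 starts exactly when EV3 ends (back-to-back, no overlap); EV3 is clear from here.
EV4 starts after EV6 ends; EV6 is clear from here.
EV5 starts after EV4 ends.
Every pair is clear; the schedule has no overlaps.

No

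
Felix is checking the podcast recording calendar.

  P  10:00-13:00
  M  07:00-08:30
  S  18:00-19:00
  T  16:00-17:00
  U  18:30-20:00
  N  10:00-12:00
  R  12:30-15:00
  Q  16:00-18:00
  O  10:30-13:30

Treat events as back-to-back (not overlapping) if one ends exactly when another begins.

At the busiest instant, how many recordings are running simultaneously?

Walk through starts and ends in time order (an end at T is processed before a start at T):
07:00 start M → 1
08:30 end M → 0
10:00 start N → 1
10:00 start P → 2
10:30 start O → 3
12:00 end N → 2
12:30 start R → 3
13:00 end P → 2
13:30 end O → 1
15:00 end R → 0
16:00 start Q → 1
16:00 start T → 2
17:00 end T → 1
18:00 end Q → 0
18:00 start S → 1
18:30 start U → 2
19:00 end S → 1
20:00 end U → 0
Peak is 3, at 10:30 (N, O, P).

3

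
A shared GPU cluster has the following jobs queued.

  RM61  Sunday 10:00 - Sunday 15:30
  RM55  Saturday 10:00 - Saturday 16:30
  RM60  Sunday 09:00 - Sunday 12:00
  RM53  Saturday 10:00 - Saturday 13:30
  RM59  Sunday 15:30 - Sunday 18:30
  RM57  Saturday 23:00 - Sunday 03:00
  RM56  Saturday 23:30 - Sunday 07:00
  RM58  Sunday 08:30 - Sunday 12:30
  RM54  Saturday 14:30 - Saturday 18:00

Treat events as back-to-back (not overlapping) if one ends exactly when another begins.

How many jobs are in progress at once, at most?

3

Sweep the timeline, counting +1 at each start and −1 at each end (ends before starts at a tie):
Saturday 10:00 start RM53 → 1
Saturday 10:00 start RM55 → 2
Saturday 13:30 end RM53 → 1
Saturday 14:30 start RM54 → 2
Saturday 16:30 end RM55 → 1
Saturday 18:00 end RM54 → 0
Saturday 23:00 start RM57 → 1
Saturday 23:30 start RM56 → 2
Sunday 03:00 end RM57 → 1
Sunday 07:00 end RM56 → 0
Sunday 08:30 start RM58 → 1
Sunday 09:00 start RM60 → 2
Sunday 10:00 start RM61 → 3
Sunday 12:00 end RM60 → 2
Sunday 12:30 end RM58 → 1
Sunday 15:30 end RM61 → 0
Sunday 15:30 start RM59 → 1
Sunday 18:30 end RM59 → 0
Peak is 3, at Sunday 10:00 (RM58, RM60, RM61).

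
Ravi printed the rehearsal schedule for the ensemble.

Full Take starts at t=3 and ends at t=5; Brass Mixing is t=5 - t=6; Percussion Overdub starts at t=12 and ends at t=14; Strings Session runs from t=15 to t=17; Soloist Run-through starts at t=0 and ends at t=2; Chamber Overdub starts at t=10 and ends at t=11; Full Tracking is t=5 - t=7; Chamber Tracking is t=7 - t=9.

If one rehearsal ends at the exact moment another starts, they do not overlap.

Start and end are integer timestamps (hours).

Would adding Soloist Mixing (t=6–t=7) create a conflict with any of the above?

Soloist Run-through: ends t=2 at or before Soloist Mixing starts t=6 → clear.
Full Take: ends t=5 at or before Soloist Mixing starts t=6 → clear.
Brass Mixing: ends t=6 at or before Soloist Mixing starts t=6 → clear.
Full Tracking: starts t=5 before Soloist Mixing ends t=7, and ends t=7 after Soloist Mixing starts t=6 → overlap.
Chamber Tracking: starts t=7 at or after Soloist Mixing ends t=7 → clear.
Chamber Overdub: starts t=10 at or after Soloist Mixing ends t=7 → clear.
Percussion Overdub: starts t=12 at or after Soloist Mixing ends t=7 → clear.
Strings Session: starts t=15 at or after Soloist Mixing ends t=7 → clear.
Soloist Mixing overlaps Full Tracking.

Yes — it overlaps Full Tracking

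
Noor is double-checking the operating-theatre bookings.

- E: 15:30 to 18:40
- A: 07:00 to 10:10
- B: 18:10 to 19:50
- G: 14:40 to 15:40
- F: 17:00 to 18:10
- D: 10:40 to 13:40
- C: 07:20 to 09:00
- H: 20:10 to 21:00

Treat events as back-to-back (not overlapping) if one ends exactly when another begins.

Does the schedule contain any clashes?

Check each pair: they overlap iff neither finishes before the other starts.
Sorted by start: A, C, D, G, E, F, B, H.
C starts before A ends → A and C overlap.
That's a conflict, so the schedule is not conflict-free.

Yes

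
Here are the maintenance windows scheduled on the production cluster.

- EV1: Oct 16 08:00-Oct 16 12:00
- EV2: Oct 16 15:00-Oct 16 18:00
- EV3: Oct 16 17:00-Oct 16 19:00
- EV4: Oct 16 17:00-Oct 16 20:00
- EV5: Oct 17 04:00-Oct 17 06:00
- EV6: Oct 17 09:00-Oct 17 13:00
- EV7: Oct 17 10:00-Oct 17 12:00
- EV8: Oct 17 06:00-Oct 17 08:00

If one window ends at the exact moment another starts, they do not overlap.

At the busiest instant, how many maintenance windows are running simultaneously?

Sort all start/end points and keep a running count:
Oct 16 08:00 start EV1 → 1
Oct 16 12:00 end EV1 → 0
Oct 16 15:00 start EV2 → 1
Oct 16 17:00 start EV3 → 2
Oct 16 17:00 start EV4 → 3
Oct 16 18:00 end EV2 → 2
Oct 16 19:00 end EV3 → 1
Oct 16 20:00 end EV4 → 0
Oct 17 04:00 start EV5 → 1
Oct 17 06:00 end EV5 → 0
Oct 17 06:00 start EV8 → 1
Oct 17 08:00 end EV8 → 0
Oct 17 09:00 start EV6 → 1
Oct 17 10:00 start EV7 → 2
Oct 17 12:00 end EV7 → 1
Oct 17 13:00 end EV6 → 0
Peak is 3, at Oct 16 17:00 (EV2, EV3, EV4).

3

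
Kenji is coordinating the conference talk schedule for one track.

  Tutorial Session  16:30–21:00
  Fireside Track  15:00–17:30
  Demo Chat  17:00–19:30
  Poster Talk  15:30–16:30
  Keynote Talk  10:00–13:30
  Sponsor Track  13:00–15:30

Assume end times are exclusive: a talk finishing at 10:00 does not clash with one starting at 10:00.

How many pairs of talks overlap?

Sorted by start: Keynote Talk, Sponsor Track, Fireside Track, Poster Talk, Tutorial Session, Demo Chat.
Sponsor Track starts before Keynote Talk ends → Keynote Talk and Sponsor Track overlap.
Fireside Track starts after Keynote Talk ends, so nothing later overlaps Keynote Talk either.
Fireside Track starts before Sponsor Track ends → Sponsor Track and Fireside Track overlap.
Poster Talk starts exactly when Sponsor Track ends (back-to-back, no overlap), so nothing later overlaps Sponsor Track either.
Poster Talk starts before Fireside Track ends → Fireside Track and Poster Talk overlap.
Tutorial Session starts before Fireside Track ends → Fireside Track and Tutorial Session overlap.
Demo Chat starts before Fireside Track ends → Fireside Track and Demo Chat overlap.
Tutorial Session starts exactly when Poster Talk ends (back-to-back, no overlap), so nothing later overlaps Poster Talk either.
Demo Chat starts before Tutorial Session ends → Tutorial Session and Demo Chat overlap.
Overlapping pairs: Demo Chat & Fireside Track, Demo Chat & Tutorial Session, Fireside Track & Poster Talk, Fireside Track & Sponsor Track, Fireside Track & Tutorial Session, Keynote Talk & Sponsor Track — 6 in total.

6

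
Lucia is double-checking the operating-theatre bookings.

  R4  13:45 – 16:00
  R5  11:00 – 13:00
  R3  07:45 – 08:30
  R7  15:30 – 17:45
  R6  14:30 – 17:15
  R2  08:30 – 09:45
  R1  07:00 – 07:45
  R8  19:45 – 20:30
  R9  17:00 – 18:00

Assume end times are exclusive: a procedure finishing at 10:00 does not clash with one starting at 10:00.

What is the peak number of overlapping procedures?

3

Sweep the timeline, counting +1 at each start and −1 at each end (ends before starts at a tie):
07:00 start R1 → 1
07:45 end R1 → 0
07:45 start R3 → 1
08:30 end R3 → 0
08:30 start R2 → 1
09:45 end R2 → 0
11:00 start R5 → 1
13:00 end R5 → 0
13:45 start R4 → 1
14:30 start R6 → 2
15:30 start R7 → 3
16:00 end R4 → 2
17:00 start R9 → 3
17:15 end R6 → 2
17:45 end R7 → 1
18:00 end R9 → 0
19:45 start R8 → 1
20:30 end R8 → 0
Peak is 3, at 15:30 (R4, R6, R7).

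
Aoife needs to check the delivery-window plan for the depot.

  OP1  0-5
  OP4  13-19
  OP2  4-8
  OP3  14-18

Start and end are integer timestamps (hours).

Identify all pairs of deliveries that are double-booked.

OP1 & OP2, OP3 & OP4

Check each pair: they overlap iff neither finishes before the other starts.
Sorted by start: OP1, OP2, OP4, OP3.
OP2 starts before OP1 ends → OP1 and OP2 overlap.
OP4 starts after OP1 ends — done with OP1.
OP4 starts after OP2 ends — done with OP2.
OP3 starts before OP4 ends → OP4 and OP3 overlap.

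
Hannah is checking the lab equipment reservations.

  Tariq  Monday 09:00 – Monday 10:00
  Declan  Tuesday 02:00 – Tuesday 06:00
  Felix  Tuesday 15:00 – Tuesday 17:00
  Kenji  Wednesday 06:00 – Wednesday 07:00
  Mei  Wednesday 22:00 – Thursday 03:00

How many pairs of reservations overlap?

0

Check each pair: they overlap iff neither finishes before the other starts.
Sorted by start: Tariq, Declan, Felix, Kenji, Mei.
Declan starts after Tariq ends, so Tariq has no further overlaps.
Felix starts after Declan ends, so Declan has no further overlaps.
Kenji starts after Felix ends, so Felix has no further overlaps.
Mei starts after Kenji ends.
No pair overlaps.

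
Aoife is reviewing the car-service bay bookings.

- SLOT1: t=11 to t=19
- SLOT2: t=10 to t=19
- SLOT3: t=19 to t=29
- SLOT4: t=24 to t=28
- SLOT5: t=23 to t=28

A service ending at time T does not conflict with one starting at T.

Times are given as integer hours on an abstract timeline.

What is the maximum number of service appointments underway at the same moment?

3

Walk through starts and ends in time order (an end at T is processed before a start at T):
t=10 start SLOT2 → 1
t=11 start SLOT1 → 2
t=19 end SLOT1 → 1
t=19 end SLOT2 → 0
t=19 start SLOT3 → 1
t=23 start SLOT5 → 2
t=24 start SLOT4 → 3
t=28 end SLOT4 → 2
t=28 end SLOT5 → 1
t=29 end SLOT3 → 0
Peak is 3, at t=24 (SLOT3, SLOT4, SLOT5).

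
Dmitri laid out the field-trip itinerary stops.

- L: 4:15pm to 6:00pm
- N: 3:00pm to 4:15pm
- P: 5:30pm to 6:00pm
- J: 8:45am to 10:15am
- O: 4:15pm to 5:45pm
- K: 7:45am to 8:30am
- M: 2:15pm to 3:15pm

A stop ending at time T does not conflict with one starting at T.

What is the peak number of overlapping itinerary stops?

Sweep the timeline, counting +1 at each start and −1 at each end (ends before starts at a tie):
7:45am start K → 1
8:30am end K → 0
8:45am start J → 1
10:15am end J → 0
2:15pm start M → 1
3:00pm start N → 2
3:15pm end M → 1
4:15pm end N → 0
4:15pm start L → 1
4:15pm start O → 2
5:30pm start P → 3
5:45pm end O → 2
6:00pm end L → 1
6:00pm end P → 0
Peak is 3, at 5:30pm (L, O, P).

3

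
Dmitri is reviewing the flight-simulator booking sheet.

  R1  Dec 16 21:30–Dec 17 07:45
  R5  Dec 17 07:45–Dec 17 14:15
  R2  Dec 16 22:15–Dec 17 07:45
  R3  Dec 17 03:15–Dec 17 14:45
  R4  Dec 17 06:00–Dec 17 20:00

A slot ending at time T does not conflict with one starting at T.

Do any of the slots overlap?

Yes

Sorted by start: R1, R2, R3, R4, R5.
R2 starts before R1 ends → R1 and R2 overlap.
That's a conflict, so the schedule is not conflict-free.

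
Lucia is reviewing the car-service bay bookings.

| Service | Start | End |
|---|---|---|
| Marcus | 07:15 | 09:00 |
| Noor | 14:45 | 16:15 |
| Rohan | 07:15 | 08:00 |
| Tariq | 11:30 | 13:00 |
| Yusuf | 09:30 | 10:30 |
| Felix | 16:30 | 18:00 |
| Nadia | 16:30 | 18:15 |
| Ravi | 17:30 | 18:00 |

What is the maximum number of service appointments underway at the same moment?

3

Walk through starts and ends in time order (an end at T is processed before a start at T):
07:15 start Marcus → 1
07:15 start Rohan → 2
08:00 end Rohan → 1
09:00 end Marcus → 0
09:30 start Yusuf → 1
10:30 end Yusuf → 0
11:30 start Tariq → 1
13:00 end Tariq → 0
14:45 start Noor → 1
16:15 end Noor → 0
16:30 start Felix → 1
16:30 start Nadia → 2
17:30 start Ravi → 3
18:00 end Felix → 2
18:00 end Ravi → 1
18:15 end Nadia → 0
Peak is 3, at 17:30 (Felix, Nadia, Ravi).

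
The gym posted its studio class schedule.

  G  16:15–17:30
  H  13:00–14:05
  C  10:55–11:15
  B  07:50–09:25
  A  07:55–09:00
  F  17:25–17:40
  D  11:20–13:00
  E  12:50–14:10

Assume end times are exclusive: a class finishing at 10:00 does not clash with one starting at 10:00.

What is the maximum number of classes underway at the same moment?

Walk through starts and ends in time order (an end at T is processed before a start at T):
07:50 start B → 1
07:55 start A → 2
09:00 end A → 1
09:25 end B → 0
10:55 start C → 1
11:15 end C → 0
11:20 start D → 1
12:50 start E → 2
13:00 end D → 1
13:00 start H → 2
14:05 end H → 1
14:10 end E → 0
16:15 start G → 1
17:25 start F → 2
17:30 end G → 1
17:40 end F → 0
Peak is 2, at 07:55 (A, B).

2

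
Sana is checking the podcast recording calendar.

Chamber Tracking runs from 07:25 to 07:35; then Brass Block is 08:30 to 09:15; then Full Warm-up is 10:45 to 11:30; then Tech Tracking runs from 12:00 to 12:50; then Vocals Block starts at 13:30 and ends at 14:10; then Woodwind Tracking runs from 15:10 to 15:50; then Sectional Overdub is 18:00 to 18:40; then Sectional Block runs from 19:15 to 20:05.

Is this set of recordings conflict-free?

Check each pair: they overlap iff neither finishes before the other starts.
Sorted by start: Chamber Tracking, Brass Block, Full Warm-up, Tech Tracking, Vocals Block, Woodwind Tracking, Sectional Overdub, Sectional Block.
Brass Block starts after Chamber Tracking ends, so Chamber Tracking has no further overlaps.
Full Warm-up starts after Brass Block ends, so Brass Block has no further overlaps.
Tech Tracking starts after Full Warm-up ends, so Full Warm-up has no further overlaps.
Vocals Block starts after Tech Tracking ends, so Tech Tracking has no further overlaps.
Woodwind Tracking starts after Vocals Block ends, so Vocals Block has no further overlaps.
Sectional Overdub starts after Woodwind Tracking ends, so Woodwind Tracking has no further overlaps.
Sectional Block starts after Sectional Overdub ends.
Every pair is clear; the schedule has no overlaps.

Yes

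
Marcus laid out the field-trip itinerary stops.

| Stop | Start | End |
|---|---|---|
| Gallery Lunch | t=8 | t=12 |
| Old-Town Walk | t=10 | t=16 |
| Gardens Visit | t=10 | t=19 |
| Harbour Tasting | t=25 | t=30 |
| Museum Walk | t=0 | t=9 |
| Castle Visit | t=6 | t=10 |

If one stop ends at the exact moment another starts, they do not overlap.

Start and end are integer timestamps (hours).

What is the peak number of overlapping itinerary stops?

Walk through starts and ends in time order (an end at T is processed before a start at T):
t=0 start Museum Walk → 1
t=6 start Castle Visit → 2
t=8 start Gallery Lunch → 3
t=9 end Museum Walk → 2
t=10 end Castle Visit → 1
t=10 start Gardens Visit → 2
t=10 start Old-Town Walk → 3
t=12 end Gallery Lunch → 2
t=16 end Old-Town Walk → 1
t=19 end Gardens Visit → 0
t=25 start Harbour Tasting → 1
t=30 end Harbour Tasting → 0
Peak is 3, at t=8 (Castle Visit, Gallery Lunch, Museum Walk).

3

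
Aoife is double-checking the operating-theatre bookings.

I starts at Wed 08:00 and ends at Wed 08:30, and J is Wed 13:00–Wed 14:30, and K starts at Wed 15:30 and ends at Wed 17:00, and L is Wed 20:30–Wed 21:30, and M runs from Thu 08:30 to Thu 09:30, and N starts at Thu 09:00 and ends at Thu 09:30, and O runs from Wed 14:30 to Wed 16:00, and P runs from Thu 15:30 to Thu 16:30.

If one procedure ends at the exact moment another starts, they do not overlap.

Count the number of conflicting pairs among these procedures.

2

Sorted by start: I, J, O, K, L, M, N, P.
J starts after I ends; I is clear from here.
O starts exactly when J ends (back-to-back, no overlap); J is clear from here.
K starts before O ends → O and K overlap.
L starts after O ends; O is clear from here.
L starts after K ends; K is clear from here.
M starts after L ends; L is clear from here.
N starts before M ends → M and N overlap.
P starts after M ends.
P starts after N ends.
Overlapping pairs: K & O, M & N — 2 in total.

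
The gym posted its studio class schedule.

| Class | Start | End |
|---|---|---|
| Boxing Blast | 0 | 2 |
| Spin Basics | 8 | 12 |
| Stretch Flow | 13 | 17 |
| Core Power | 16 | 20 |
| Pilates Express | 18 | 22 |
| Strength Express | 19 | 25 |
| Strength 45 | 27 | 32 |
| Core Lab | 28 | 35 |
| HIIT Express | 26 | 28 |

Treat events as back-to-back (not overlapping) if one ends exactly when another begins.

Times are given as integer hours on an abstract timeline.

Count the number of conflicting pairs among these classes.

Check each pair: they overlap iff neither finishes before the other starts.
Sorted by start: Boxing Blast, Spin Basics, Stretch Flow, Core Power, Pilates Express, Strength Express, HIIT Express, Strength 45, Core Lab.
Spin Basics starts after Boxing Blast ends — done with Boxing Blast.
Stretch Flow starts after Spin Basics ends — done with Spin Basics.
Core Power starts before Stretch Flow ends → Stretch Flow and Core Power overlap.
Pilates Express starts after Stretch Flow ends — done with Stretch Flow.
Pilates Express starts before Core Power ends → Core Power and Pilates Express overlap.
Strength Express starts before Core Power ends → Core Power and Strength Express overlap.
HIIT Express starts after Core Power ends — done with Core Power.
Strength Express starts before Pilates Express ends → Pilates Express and Strength Express overlap.
HIIT Express starts after Pilates Express ends — done with Pilates Express.
HIIT Express starts after Strength Express ends — done with Strength Express.
Strength 45 starts before HIIT Express ends → HIIT Express and Strength 45 overlap.
Core Lab starts exactly when HIIT Express ends (back-to-back, no overlap).
Core Lab starts before Strength 45 ends → Strength 45 and Core Lab overlap.
Overlapping pairs: Core Lab & Strength 45, Core Power & Pilates Express, Core Power & Strength Express, Core Power & Stretch Flow, HIIT Express & Strength 45, Pilates Express & Strength Express — 6 in total.

6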